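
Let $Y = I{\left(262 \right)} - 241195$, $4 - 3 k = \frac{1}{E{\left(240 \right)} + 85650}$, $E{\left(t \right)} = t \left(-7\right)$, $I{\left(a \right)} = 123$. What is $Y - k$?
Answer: $- \frac{60728783399}{251910} \approx -2.4107 \cdot 10^{5}$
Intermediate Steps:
$E{\left(t \right)} = - 7 t$
$k = \frac{335879}{251910}$ ($k = \frac{4}{3} - \frac{1}{3 \left(\left(-7\right) 240 + 85650\right)} = \frac{4}{3} - \frac{1}{3 \left(-1680 + 85650\right)} = \frac{4}{3} - \frac{1}{3 \cdot 83970} = \frac{4}{3} - \frac{1}{251910} = \frac{335879}{251910} \approx 1.3333$)
$Y = -241072$ ($Y = 123 - 241195 = -241072$)
$Y - k = -241072 - \frac{335879}{251910} = - \frac{60728783399}{251910}$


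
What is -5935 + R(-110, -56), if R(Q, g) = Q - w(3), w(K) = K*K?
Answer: -6054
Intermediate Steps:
w(K) = K²
R(Q, g) = -9 + Q (R(Q, g) = Q - 1*3² = Q - 1*9 = Q - 9 = -9 + Q)
-5935 + R(-110, -56) = -5935 + (-9 - 110) = -5935 - 119 = -6054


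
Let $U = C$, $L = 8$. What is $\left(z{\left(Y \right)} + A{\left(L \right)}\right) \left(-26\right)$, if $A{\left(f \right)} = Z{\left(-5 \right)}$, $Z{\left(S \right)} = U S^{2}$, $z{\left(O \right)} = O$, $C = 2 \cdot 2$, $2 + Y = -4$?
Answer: $-2444$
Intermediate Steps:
$Y = -6$ ($Y = -2 - 4 = -6$)
$C = 4$
$U = 4$
$Z{\left(S \right)} = 4 S^{2}$
$A{\left(f \right)} = 100$ ($A{\left(f \right)} = 4 \left(-5\right)^{2} = 4 \cdot 25 = 100$)
$\left(z{\left(Y \right)} + A{\left(L \right)}\right) \left(-26\right) = \left(-6 + 100\right) \left(-26\right) = 94 \left(-26\right) = -2444$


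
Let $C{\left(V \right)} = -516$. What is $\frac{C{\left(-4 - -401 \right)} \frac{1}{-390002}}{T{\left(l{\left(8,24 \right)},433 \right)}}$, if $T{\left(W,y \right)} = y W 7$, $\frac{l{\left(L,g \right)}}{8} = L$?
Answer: $\frac{129}{18913536992} \approx 6.8205 \cdot 10^{-9}$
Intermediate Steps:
$l{\left(L,g \right)} = 8 L$
$T{\left(W,y \right)} = 7 W y$ ($T{\left(W,y \right)} = W y 7 = 7 W y$)
$\frac{C{\left(-4 - -401 \right)} \frac{1}{-390002}}{T{\left(l{\left(8,24 \right)},433 \right)}} = \frac{\left(-516\right) \frac{1}{-390002}}{7 \cdot 8 \cdot 8 \cdot 433} = \frac{\left(-516\right) \left(- \frac{1}{390002}\right)}{7 \cdot 64 \cdot 433} = \frac{258}{195001 \cdot 193984} = \frac{258}{195001} \cdot \frac{1}{193984} = \frac{129}{18913536992}$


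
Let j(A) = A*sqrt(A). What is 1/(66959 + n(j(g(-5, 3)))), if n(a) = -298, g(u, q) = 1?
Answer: 1/66661 ≈ 1.5001e-5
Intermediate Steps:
j(A) = A**(3/2)
1/(66959 + n(j(g(-5, 3)))) = 1/(66959 - 298) = 1/66661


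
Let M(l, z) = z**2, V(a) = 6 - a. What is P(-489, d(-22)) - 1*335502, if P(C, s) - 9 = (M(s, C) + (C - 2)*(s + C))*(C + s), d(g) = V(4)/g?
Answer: -28403475833/121 ≈ -2.3474e+8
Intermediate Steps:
d(g) = 2/g (d(g) = (6 - 1*4)/g = (6 - 4)/g = 2/g)
P(C, s) = 9 + (C + s)*(C**2 + (-2 + C)*(C + s)) (P(C, s) = 9 + (C**2 + (C - 2)*(s + C))*(C + s) = 9 + (C**2 + (-2 + C)*(C + s))*(C + s) = 9 + (C + s)*(C**2 + (-2 + C)*(C + s)))
P(-489, d(-22)) - 1*335502 = (9 - 2*(-489)**2 - 2*(2/(-22))**2 + 2*(-489)**3 - 489*(2/(-22))**2 - 4*(-489)*2/(-22) + 3*(2/(-22))*(-489)**2) - 1*335502 = (9 - 2*239121 - 2*(2*(-1/22))**2 + 2*(-116930169) - 489*(2*(-1/22))**2 - 4*(-489)*2*(-1/22) + 3*(2*(-1/22))*239121) - 335502 = (9 - 478242 - 2*(-1/11)**2 - 233860338 - 489*(-1/11)**2 - 4*(-489)*(-1/11) + 3*(-1/11)*239121) - 335502 = (9 - 478242 - 2*1/121 - 233860338 - 489*1/121 - 1956/11 - 717363/11) - 335502 = (9 - 478242 - 2/121 - 233860338 - 489/121 - 1956/11 - 717363/11) - 335502 = -28362880091/121 - 335502 = -28403475833/121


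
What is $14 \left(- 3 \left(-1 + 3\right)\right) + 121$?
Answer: $37$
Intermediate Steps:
$14 \left(- 3 \left(-1 + 3\right)\right) + 121 = 14 \left(\left(-3\right) 2\right) + 121 = 14 \left(-6\right) + 121 = -84 + 121 = 37$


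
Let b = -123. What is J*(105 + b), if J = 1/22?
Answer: -9/11 ≈ -0.81818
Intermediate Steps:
J = 1/22 ≈ 0.045455
J*(105 + b) = (105 - 123)/22 = (1/22)*(-18) = -9/11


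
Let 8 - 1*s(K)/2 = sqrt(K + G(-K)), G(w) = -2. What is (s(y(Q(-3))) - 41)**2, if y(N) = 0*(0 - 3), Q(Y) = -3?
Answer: 617 + 100*I*sqrt(2) ≈ 617.0 + 141.42*I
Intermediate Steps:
y(N) = 0 (y(N) = 0*(-3) = 0)
s(K) = 16 - 2*sqrt(-2 + K) (s(K) = 16 - 2*sqrt(K - 2) = 16 - 2*sqrt(-2 + K))
(s(y(Q(-3))) - 41)**2 = ((16 - 2*sqrt(-2 + 0)) - 41)**2 = ((16 - 2*I*sqrt(2)) - 41)**2 = (-25 - 2*I*sqrt(2))**2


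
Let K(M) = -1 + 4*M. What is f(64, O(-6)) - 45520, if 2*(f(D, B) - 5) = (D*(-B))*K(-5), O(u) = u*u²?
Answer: -190667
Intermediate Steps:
O(u) = u³
f(D, B) = 5 + 21*B*D/2 (f(D, B) = 5 + ((D*(-B))*(-1 + 4*(-5)))/2 = 5 + ((-B*D)*(-1 - 20))/2 = 5 + (-B*D*(-21))/2 = 5 + (21*B*D)/2 = 5 + 21*B*D/2)
f(64, O(-6)) - 45520 = (5 + (21/2)*(-6)³*64) - 45520 = (5 + (21/2)*(-216)*64) - 45520 = (5 - 145152) - 45520 = -145147 - 45520 = -190667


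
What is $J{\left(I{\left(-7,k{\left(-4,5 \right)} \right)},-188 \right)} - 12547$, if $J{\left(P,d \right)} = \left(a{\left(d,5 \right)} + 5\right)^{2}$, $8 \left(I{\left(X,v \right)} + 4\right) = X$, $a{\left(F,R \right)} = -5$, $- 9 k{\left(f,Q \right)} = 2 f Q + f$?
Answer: $-12547$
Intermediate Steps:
$k{\left(f,Q \right)} = - \frac{f}{9} - \frac{2 Q f}{9}$ ($k{\left(f,Q \right)} = - \frac{2 f Q + f}{9} = - \frac{2 Q f + f}{9} = - \frac{f + 2 Q f}{9} = - \frac{f}{9} - \frac{2 Q f}{9}$)
$I{\left(X,v \right)} = -4 + \frac{X}{8}$
$J{\left(P,d \right)} = 0$ ($J{\left(P,d \right)} = \left(-5 + 5\right)^{2} = 0^{2} = 0$)
$J{\left(I{\left(-7,k{\left(-4,5 \right)} \right)},-188 \right)} - 12547 = 0 - 12547 = -12547$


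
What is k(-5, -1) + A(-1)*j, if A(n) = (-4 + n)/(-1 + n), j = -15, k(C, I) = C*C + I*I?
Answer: -23/2 ≈ -11.500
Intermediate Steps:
k(C, I) = C² + I²
A(n) = (-4 + n)/(-1 + n)
k(-5, -1) + A(-1)*j = ((-5)² + (-1)²) + ((-4 - 1)/(-1 - 1))*(-15) = (25 + 1) + (-5/(-2))*(-15) = 26 - ½*(-5)*(-15) = 26 + (5/2)*(-15) = 26 - 75/2 = -23/2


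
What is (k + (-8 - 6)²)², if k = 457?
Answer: 426409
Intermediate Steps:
(k + (-8 - 6)²)² = (457 + (-8 - 6)²)² = (457 + (-14)²)² = (457 + 196)² = 653² = 426409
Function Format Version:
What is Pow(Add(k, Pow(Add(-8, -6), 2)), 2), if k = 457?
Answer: 426409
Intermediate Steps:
Pow(Add(k, Pow(Add(-8, -6), 2)), 2) = Pow(Add(457, Pow(Add(-8, -6), 2)), 2) = Pow(Add(457, Pow(-14, 2)), 2) = Pow(Add(457, 196), 2) = Pow(653, 2) = 426409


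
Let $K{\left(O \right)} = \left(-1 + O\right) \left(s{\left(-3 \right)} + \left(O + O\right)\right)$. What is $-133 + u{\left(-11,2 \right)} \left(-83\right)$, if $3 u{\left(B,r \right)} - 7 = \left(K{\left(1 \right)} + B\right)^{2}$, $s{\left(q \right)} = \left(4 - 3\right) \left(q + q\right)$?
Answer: $- \frac{11023}{3} \approx -3674.3$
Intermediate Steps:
$s{\left(q \right)} = 2 q$ ($s{\left(q \right)} = 1 \cdot 2 q = 2 q$)
$K{\left(O \right)} = \left(-1 + O\right) \left(-6 + 2 O\right)$ ($K{\left(O \right)} = \left(-1 + O\right) \left(2 \left(-3\right) + \left(O + O\right)\right) = \left(-1 + O\right) \left(-6 + 2 O\right)$)
$u{\left(B,r \right)} = \frac{7}{3} + \frac{B^{2}}{3}$ ($u{\left(B,r \right)} = \frac{7}{3} + \frac{\left(\left(6 - 8 + 2 \cdot 1^{2}\right) + B\right)^{2}}{3} = \frac{7}{3} + \frac{\left(\left(6 - 8 + 2 \cdot 1\right) + B\right)^{2}}{3} = \frac{7}{3} + \frac{\left(\left(6 - 8 + 2\right) + B\right)^{2}}{3} = \frac{7}{3} + \frac{\left(0 + B\right)^{2}}{3} = \frac{7}{3} + \frac{B^{2}}{3}$)
$-133 + u{\left(-11,2 \right)} \left(-83\right) = -133 + \left(\frac{7}{3} + \frac{\left(-11\right)^{2}}{3}\right) \left(-83\right) = -133 + \left(\frac{7}{3} + \frac{1}{3} \cdot 121\right) \left(-83\right) = -133 + \left(\frac{7}{3} + \frac{121}{3}\right) \left(-83\right) = -133 + \frac{128}{3} \left(-83\right) = -133 - \frac{10624}{3} = - \frac{11023}{3}$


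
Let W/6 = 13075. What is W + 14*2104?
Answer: 107906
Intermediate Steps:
W = 78450 (W = 6*13075 = 78450)
W + 14*2104 = 78450 + 14*2104 = 78450 + 29456 = 107906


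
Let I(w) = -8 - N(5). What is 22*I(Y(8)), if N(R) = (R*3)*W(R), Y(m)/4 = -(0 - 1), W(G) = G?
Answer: -1826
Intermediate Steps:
Y(m) = 4 (Y(m) = 4*(-(0 - 1)) = 4*(-1*(-1)) = 4*1 = 4)
N(R) = 3*R² (N(R) = (R*3)*R = (3*R)*R = 3*R²)
I(w) = -83 (I(w) = -8 - 3*5² = -8 - 3*25 = -8 - 1*75 = -8 - 75 = -83)
22*I(Y(8)) = 22*(-83) = -1826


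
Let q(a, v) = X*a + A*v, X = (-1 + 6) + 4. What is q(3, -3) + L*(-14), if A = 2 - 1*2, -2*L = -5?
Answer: -8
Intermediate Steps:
L = 5/2 (L = -½*(-5) = 5/2 ≈ 2.5000)
X = 9 (X = 5 + 4 = 9)
A = 0 (A = 2 - 2 = 0)
q(a, v) = 9*a (q(a, v) = 9*a + 0*v = 9*a + 0 = 9*a)
q(3, -3) + L*(-14) = 9*3 + (5/2)*(-14) = 27 - 35 = -8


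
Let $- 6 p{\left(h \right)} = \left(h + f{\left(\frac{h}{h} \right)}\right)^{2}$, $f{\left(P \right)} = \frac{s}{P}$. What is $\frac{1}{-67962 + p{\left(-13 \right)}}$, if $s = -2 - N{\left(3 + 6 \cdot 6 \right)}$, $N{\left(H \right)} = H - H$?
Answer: $- \frac{2}{135999} \approx -1.4706 \cdot 10^{-5}$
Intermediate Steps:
$N{\left(H \right)} = 0$
$s = -2$ ($s = -2 - 0 = -2 + 0 = -2$)
$f{\left(P \right)} = - \frac{2}{P}$
$p{\left(h \right)} = - \frac{\left(-2 + h\right)^{2}}{6}$ ($p{\left(h \right)} = - \frac{\left(h - \frac{2}{h \frac{1}{h}}\right)^{2}}{6} = - \frac{\left(h - \frac{2}{1}\right)^{2}}{6} = - \frac{\left(h - 2\right)^{2}}{6} = - \frac{\left(-2 + h\right)^{2}}{6}$)
$\frac{1}{-67962 + p{\left(-13 \right)}} = \frac{1}{-67962 - \frac{\left(-2 - 13\right)^{2}}{6}} = \frac{1}{-67962 - \frac{\left(-15\right)^{2}}{6}} = \frac{1}{-67962 - \frac{75}{2}} = \frac{1}{- \frac{135999}{2}} = - \frac{2}{135999}$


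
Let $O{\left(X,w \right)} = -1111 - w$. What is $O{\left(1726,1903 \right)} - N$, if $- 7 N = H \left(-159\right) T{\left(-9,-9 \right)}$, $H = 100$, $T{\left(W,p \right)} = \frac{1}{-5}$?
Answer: $- \frac{17918}{7} \approx -2559.7$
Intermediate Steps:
$T{\left(W,p \right)} = - \frac{1}{5}$
$N = - \frac{3180}{7}$ ($N = - \frac{100 \left(-159\right) \left(- \frac{1}{5}\right)}{7} = - \frac{\left(-15900\right) \left(- \frac{1}{5}\right)}{7} = \left(- \frac{1}{7}\right) 3180 = - \frac{3180}{7} \approx -454.29$)
$O{\left(1726,1903 \right)} - N = \left(-1111 - 1903\right) - - \frac{3180}{7} = \left(-1111 - 1903\right) + \frac{3180}{7} = -3014 + \frac{3180}{7} = - \frac{17918}{7}$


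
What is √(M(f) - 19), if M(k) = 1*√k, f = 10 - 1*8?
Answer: √(-19 + √2) ≈ 4.1935*I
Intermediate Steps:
f = 2 (f = 10 - 8 = 2)
M(k) = √k
√(M(f) - 19) = √(√2 - 19) = √(-19 + √2)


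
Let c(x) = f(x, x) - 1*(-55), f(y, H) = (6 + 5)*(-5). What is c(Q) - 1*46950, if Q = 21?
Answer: -46950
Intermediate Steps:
f(y, H) = -55 (f(y, H) = 11*(-5) = -55)
c(x) = 0 (c(x) = -55 - 1*(-55) = -55 + 55 = 0)
c(Q) - 1*46950 = 0 - 1*46950 = 0 - 46950 = -46950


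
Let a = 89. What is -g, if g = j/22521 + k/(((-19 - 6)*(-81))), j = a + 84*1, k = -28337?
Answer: 212609084/15201675 ≈ 13.986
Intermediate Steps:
j = 173 (j = 89 + 84*1 = 89 + 84 = 173)
g = -212609084/15201675 (g = 173/22521 - 28337*(-1/(81*(-19 - 6))) = 173*(1/22521) - 28337/((-25*(-81))) = 173/22521 - 28337/2025 = -212609084/15201675 ≈ -13.986)
-g = -1*(-212609084/15201675) = 212609084/15201675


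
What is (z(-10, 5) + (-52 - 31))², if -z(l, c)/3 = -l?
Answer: 12769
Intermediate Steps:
z(l, c) = 3*l (z(l, c) = -(-3)*l = 3*l)
(z(-10, 5) + (-52 - 31))² = (3*(-10) + (-52 - 31))² = (-30 - 83)² = (-113)² = 12769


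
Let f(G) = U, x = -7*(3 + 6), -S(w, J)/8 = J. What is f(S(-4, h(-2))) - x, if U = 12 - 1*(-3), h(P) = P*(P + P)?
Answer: 78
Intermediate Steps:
h(P) = 2*P**2 (h(P) = P*(2*P) = 2*P**2)
S(w, J) = -8*J
x = -63 (x = -7*9 = -63)
U = 15 (U = 12 + 3 = 15)
f(G) = 15
f(S(-4, h(-2))) - x = 15 - 1*(-63) = 15 + 63 = 78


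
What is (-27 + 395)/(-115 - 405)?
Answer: -46/65 ≈ -0.70769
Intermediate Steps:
(-27 + 395)/(-115 - 405) = 368/(-520) = 368*(-1/520) = -46/65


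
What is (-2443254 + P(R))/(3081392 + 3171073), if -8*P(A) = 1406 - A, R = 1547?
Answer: -6515297/16673240 ≈ -0.39076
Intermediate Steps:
P(A) = -703/4 + A/8 (P(A) = -(1406 - A)/8 = -703/4 + A/8)
(-2443254 + P(R))/(3081392 + 3171073) = (-2443254 + (-703/4 + (⅛)*1547))/(3081392 + 3171073) = (-2443254 + (-703/4 + 1547/8))/6252465 = (-2443254 + 141/8)*(1/6252465) = -19545891/8*1/6252465 = -6515297/16673240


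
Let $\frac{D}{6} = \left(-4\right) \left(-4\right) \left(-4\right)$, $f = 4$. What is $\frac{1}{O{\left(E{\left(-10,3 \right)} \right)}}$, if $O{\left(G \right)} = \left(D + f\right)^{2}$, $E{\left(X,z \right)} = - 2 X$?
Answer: $\frac{1}{144400} \approx 6.9252 \cdot 10^{-6}$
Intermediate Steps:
$D = -384$ ($D = 6 \left(-4\right) \left(-4\right) \left(-4\right) = 6 \cdot 16 \left(-4\right) = 6 \left(-64\right) = -384$)
$O{\left(G \right)} = 144400$ ($O{\left(G \right)} = \left(-384 + 4\right)^{2} = \left(-380\right)^{2} = 144400$)
$\frac{1}{O{\left(E{\left(-10,3 \right)} \right)}} = \frac{1}{144400}$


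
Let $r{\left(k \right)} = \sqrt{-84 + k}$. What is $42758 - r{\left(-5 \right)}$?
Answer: $42758 - i \sqrt{89} \approx 42758.0 - 9.434 i$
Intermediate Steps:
$42758 - r{\left(-5 \right)} = 42758 - \sqrt{-84 - 5} = 42758 - \sqrt{-89} = 42758 - i \sqrt{89}$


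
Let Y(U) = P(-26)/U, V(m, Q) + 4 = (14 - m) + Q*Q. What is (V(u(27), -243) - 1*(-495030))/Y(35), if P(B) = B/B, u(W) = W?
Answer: 19392170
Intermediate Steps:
V(m, Q) = 10 + Q**2 - m (V(m, Q) = -4 + ((14 - m) + Q*Q) = -4 + ((14 - m) + Q**2) = -4 + (14 + Q**2 - m) = 10 + Q**2 - m)
P(B) = 1
Y(U) = 1/U
(V(u(27), -243) - 1*(-495030))/Y(35) = ((10 + (-243)**2 - 1*27) - 1*(-495030))/(1/35) = ((10 + 59049 - 27) + 495030)/(1/35) = (59032 + 495030)*35 = 554062*35 = 19392170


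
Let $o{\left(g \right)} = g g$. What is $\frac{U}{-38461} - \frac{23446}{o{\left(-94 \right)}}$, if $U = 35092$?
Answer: $- \frac{605914759}{169920698} \approx -3.5659$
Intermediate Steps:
$o{\left(g \right)} = g^{2}$
$\frac{U}{-38461} - \frac{23446}{o{\left(-94 \right)}} = \frac{35092}{-38461} - \frac{23446}{\left(-94\right)^{2}} = 35092 \left(- \frac{1}{38461}\right) - \frac{23446}{8836} = - \frac{35092}{38461} - \frac{11723}{4418} = - \frac{605914759}{169920698}$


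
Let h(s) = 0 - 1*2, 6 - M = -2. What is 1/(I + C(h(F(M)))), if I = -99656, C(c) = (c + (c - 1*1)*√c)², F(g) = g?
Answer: -I/(12*√2 + 99670*I) ≈ -1.0033e-5 - 1.7083e-9*I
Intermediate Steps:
M = 8 (M = 6 - 1*(-2) = 6 + 2 = 8)
h(s) = -2 (h(s) = 0 - 2 = -2)
C(c) = (c + √c*(-1 + c))² (C(c) = (c + (c - 1)*√c)² = (c + (-1 + c)*√c)² = (c + √c*(-1 + c))²)
1/(I + C(h(F(M)))) = 1/(-99656 + (-2 + (-2)^(3/2) - √(-2))²) = 1/(-99656 + (-2 - 2*I*√2 - I*√2)²) = 1/(-99656 + (-2 - 3*I*√2)²)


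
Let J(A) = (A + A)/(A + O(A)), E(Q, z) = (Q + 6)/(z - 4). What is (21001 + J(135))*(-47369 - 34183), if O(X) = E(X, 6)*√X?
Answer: -3680525677008/2149 - 15331776*√15/2149 ≈ -1.7127e+9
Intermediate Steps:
E(Q, z) = (6 + Q)/(-4 + z)
O(X) = √X*(3 + X/2) (O(X) = ((6 + X)/(-4 + 6))*√X = ((6 + X)/2)*√X = (3 + X/2)*√X = √X*(3 + X/2))
J(A) = 2*A/(A + √A*(6 + A)/2) (J(A) = (A + A)/(A + √A*(6 + A)/2) = (2*A)/(A + √A*(6 + A)/2) = 2*A/(A + √A*(6 + A)/2))
(21001 + J(135))*(-47369 - 34183) = (21001 + 4*135/(2*135 + √135*(6 + 135)))*(-47369 - 34183) = (21001 + 4*135/(270 + (3*√15)*141))*(-81552) = (21001 + 4*135/(270 + 423*√15))*(-81552) = (21001 + 540/(270 + 423*√15))*(-81552) = -1712673552 - 44038080/(270 + 423*√15)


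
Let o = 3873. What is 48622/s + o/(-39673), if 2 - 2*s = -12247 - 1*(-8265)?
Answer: 960632795/39514308 ≈ 24.311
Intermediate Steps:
s = 1992 (s = 1 - (-12247 - 1*(-8265))/2 = 1 - (-12247 + 8265)/2 = 1 - 1/2*(-3982) = 1 + 1991 = 1992)
48622/s + o/(-39673) = 48622/1992 + 3873/(-39673) = 48622*(1/1992) + 3873*(-1/39673) = 24311/996 - 3873/39673 = 960632795/39514308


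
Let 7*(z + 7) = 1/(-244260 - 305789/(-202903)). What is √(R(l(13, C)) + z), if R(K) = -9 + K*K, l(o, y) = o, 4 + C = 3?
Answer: √18414663709854470446863146/346925466937 ≈ 12.369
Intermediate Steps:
C = -1 (C = -4 + 3 = -1)
R(K) = -9 + K²
z = -2428478471462/346925466937 (z = -7 + 1/(7*(-244260 - 305789/(-202903))) = -7 + 1/(7*(-244260 - 305789*(-1/202903))) = -7 + 1/(7*(-244260 + 305789/202903)) = -7 + 1/(7*(-49560780991/202903)) = -7 + (⅐)*(-202903/49560780991) = -7 - 202903/346925466937 = -2428478471462/346925466937 ≈ -7.0000)
√(R(l(13, C)) + z) = √((-9 + 13²) - 2428478471462/346925466937) = √((-9 + 169) - 2428478471462/346925466937) = √(160 - 2428478471462/346925466937) = √(53079596238458/346925466937) = √18414663709854470446863146/346925466937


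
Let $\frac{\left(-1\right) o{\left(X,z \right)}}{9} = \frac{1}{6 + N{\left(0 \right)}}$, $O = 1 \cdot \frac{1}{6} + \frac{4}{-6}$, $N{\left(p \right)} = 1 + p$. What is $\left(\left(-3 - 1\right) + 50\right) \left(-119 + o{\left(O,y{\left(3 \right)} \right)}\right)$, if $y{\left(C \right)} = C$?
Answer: $- \frac{38732}{7} \approx -5533.1$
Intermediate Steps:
$O = - \frac{1}{2}$ ($O = 1 \cdot \frac{1}{6} + 4 \left(- \frac{1}{6}\right) = \frac{1}{6} - \frac{2}{3} = - \frac{1}{2} \approx -0.5$)
$o{\left(X,z \right)} = - \frac{9}{7}$ ($o{\left(X,z \right)} = - \frac{9}{6 + \left(1 + 0\right)} = - \frac{9}{6 + 1} = - \frac{9}{7}$)
$\left(\left(-3 - 1\right) + 50\right) \left(-119 + o{\left(O,y{\left(3 \right)} \right)}\right) = \left(\left(-3 - 1\right) + 50\right) \left(-119 - \frac{9}{7}\right) = \left(-4 + 50\right) \left(- \frac{842}{7}\right) = 46 \left(- \frac{842}{7}\right) = - \frac{38732}{7}$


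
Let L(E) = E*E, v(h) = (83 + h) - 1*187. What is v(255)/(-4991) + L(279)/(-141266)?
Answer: -17818939/30654722 ≈ -0.58128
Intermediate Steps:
v(h) = -104 + h (v(h) = (83 + h) - 187 = -104 + h)
L(E) = E²
v(255)/(-4991) + L(279)/(-141266) = (-104 + 255)/(-4991) + 279²/(-141266) = 151*(-1/4991) + 77841*(-1/141266) = -151/4991 - 77841/141266 = -17818939/30654722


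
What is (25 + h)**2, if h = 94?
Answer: 14161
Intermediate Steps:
(25 + h)**2 = (25 + 94)**2 = 119**2 = 14161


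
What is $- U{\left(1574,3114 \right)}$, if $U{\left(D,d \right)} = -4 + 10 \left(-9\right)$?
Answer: $94$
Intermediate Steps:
$U{\left(D,d \right)} = -94$ ($U{\left(D,d \right)} = -4 - 90 = -94$)
$- U{\left(1574,3114 \right)} = \left(-1\right) \left(-94\right) = 94$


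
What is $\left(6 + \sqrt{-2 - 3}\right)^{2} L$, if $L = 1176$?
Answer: $36456 + 14112 i \sqrt{5} \approx 36456.0 + 31555.0 i$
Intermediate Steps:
$\left(6 + \sqrt{-2 - 3}\right)^{2} L = \left(6 + \sqrt{-2 - 3}\right)^{2} \cdot 1176 = \left(6 + \sqrt{-5}\right)^{2} \cdot 1176 = \left(6 + i \sqrt{5}\right)^{2} \cdot 1176 = 1176 \left(6 + i \sqrt{5}\right)^{2}$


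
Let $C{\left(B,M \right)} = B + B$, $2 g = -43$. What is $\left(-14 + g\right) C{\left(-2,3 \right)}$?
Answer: $142$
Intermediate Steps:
$g = - \frac{43}{2}$ ($g = \frac{1}{2} \left(-43\right) = - \frac{43}{2} \approx -21.5$)
$C{\left(B,M \right)} = 2 B$
$\left(-14 + g\right) C{\left(-2,3 \right)} = \left(-14 - \frac{43}{2}\right) 2 \left(-2\right) = \left(- \frac{71}{2}\right) \left(-4\right) = 142$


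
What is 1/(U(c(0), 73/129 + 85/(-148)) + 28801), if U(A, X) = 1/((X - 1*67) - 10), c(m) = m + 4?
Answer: 1470245/42344507153 ≈ 3.4721e-5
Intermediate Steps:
c(m) = 4 + m
U(A, X) = 1/(-77 + X) (U(A, X) = 1/((X - 67) - 10) = 1/((-67 + X) - 10) = 1/(-77 + X))
1/(U(c(0), 73/129 + 85/(-148)) + 28801) = 1/(1/(-77 + (73/129 + 85/(-148))) + 28801) = 1/(1/(-77 + (73*(1/129) + 85*(-1/148))) + 28801) = 1/(1/(-77 + (73/129 - 85/148)) + 28801) = 1/(1/(-77 - 161/19092) + 28801) = 1/(1/(-1470245/19092) + 28801) = 1/(-19092/1470245 + 28801) = 1/(42344507153/1470245) = 1470245/42344507153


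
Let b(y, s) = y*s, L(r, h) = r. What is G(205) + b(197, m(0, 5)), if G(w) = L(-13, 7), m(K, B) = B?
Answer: 972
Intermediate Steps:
b(y, s) = s*y
G(w) = -13
G(205) + b(197, m(0, 5)) = -13 + 5*197 = -13 + 985 = 972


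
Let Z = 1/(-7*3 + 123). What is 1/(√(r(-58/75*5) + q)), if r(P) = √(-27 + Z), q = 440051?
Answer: √102/√(44885202 + I*√280806) ≈ 0.0015075 - 8.8985e-9*I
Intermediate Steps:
Z = 1/102 (Z = 1/(-21 + 123) = 1/102 ≈ 0.0098039)
r(P) = I*√280806/102 (r(P) = √(-27 + 1/102) = √(-2753/102) = I*√280806/102)
1/(√(r(-58/75*5) + q)) = 1/(√(I*√280806/102 + 440051)) = 1/(√(440051 + I*√280806/102)) = (440051 + I*√280806/102)^(-½)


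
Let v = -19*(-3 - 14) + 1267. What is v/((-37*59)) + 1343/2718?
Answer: -1389851/5933394 ≈ -0.23424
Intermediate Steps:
v = 1590 (v = -19*(-17) + 1267 = 323 + 1267 = 1590)
v/((-37*59)) + 1343/2718 = 1590/((-37*59)) + 1343/2718 = 1590/(-2183) + 1343*(1/2718) = 1590*(-1/2183) + 1343/2718 = -1590/2183 + 1343/2718 = -1389851/5933394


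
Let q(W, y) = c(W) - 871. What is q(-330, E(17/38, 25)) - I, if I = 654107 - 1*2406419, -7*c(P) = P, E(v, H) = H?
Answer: 12260417/7 ≈ 1.7515e+6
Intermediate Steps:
c(P) = -P/7
q(W, y) = -871 - W/7 (q(W, y) = -W/7 - 871 = -871 - W/7)
I = -1752312 (I = 654107 - 2406419 = -1752312)
q(-330, E(17/38, 25)) - I = (-871 - ⅐*(-330)) - 1*(-1752312) = (-871 + 330/7) + 1752312 = -5767/7 + 1752312 = 12260417/7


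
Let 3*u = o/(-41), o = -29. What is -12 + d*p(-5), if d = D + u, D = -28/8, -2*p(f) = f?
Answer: -9919/492 ≈ -20.161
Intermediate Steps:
u = 29/123 (u = (-29/(-41))/3 = (-29*(-1/41))/3 = (1/3)*(29/41) = 29/123 ≈ 0.23577)
p(f) = -f/2
D = -7/2 (D = -28*1/8 = -7/2 ≈ -3.5000)
d = -803/246 (d = -7/2 + 29/123 = -803/246 ≈ -3.2642)
-12 + d*p(-5) = -12 - (-803)*(-5)/492 = -12 - 803/246*5/2 = -12 - 4015/492 = -9919/492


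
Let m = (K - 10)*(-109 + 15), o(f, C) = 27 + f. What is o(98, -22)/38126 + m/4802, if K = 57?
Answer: -83920209/91540526 ≈ -0.91675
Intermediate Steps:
m = -4418 (m = (57 - 10)*(-109 + 15) = 47*(-94) = -4418)
o(98, -22)/38126 + m/4802 = (27 + 98)/38126 - 4418/4802 = 125*(1/38126) - 4418*1/4802 = 125/38126 - 2209/2401 = -83920209/91540526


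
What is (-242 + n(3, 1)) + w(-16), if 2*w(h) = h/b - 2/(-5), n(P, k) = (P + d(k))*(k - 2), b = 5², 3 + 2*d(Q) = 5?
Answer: -6153/25 ≈ -246.12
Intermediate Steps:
d(Q) = 1 (d(Q) = -3/2 + (½)*5 = -3/2 + 5/2 = 1)
b = 25
n(P, k) = (1 + P)*(-2 + k) (n(P, k) = (P + 1)*(k - 2) = (1 + P)*(-2 + k))
w(h) = ⅕ + h/50 (w(h) = (h/25 - 2/(-5))/2 = (h*(1/25) - 2*(-⅕))/2 = (h/25 + ⅖)/2 = (⅖ + h/25)/2 = ⅕ + h/50)
(-242 + n(3, 1)) + w(-16) = (-242 + (-2 + 1 - 2*3 + 3*1)) + (⅕ + (1/50)*(-16)) = (-242 + (-2 + 1 - 6 + 3)) + (⅕ - 8/25) = (-242 - 4) - 3/25 = -246 - 3/25 = -6153/25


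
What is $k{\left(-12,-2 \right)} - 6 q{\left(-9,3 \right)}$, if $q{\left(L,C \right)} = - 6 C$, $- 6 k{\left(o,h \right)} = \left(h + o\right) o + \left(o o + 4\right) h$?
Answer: $\frac{388}{3} \approx 129.33$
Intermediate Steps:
$k{\left(o,h \right)} = - \frac{h \left(4 + o^{2}\right)}{6} - \frac{o \left(h + o\right)}{6}$ ($k{\left(o,h \right)} = - \frac{\left(h + o\right) o + \left(o o + 4\right) h}{6} = - \frac{o \left(h + o\right) + \left(o^{2} + 4\right) h}{6} = - \frac{o \left(h + o\right) + \left(4 + o^{2}\right) h}{6} = - \frac{o \left(h + o\right) + h \left(4 + o^{2}\right)}{6} = - \frac{h \left(4 + o^{2}\right) + o \left(h + o\right)}{6} = - \frac{h \left(4 + o^{2}\right)}{6} - \frac{o \left(h + o\right)}{6}$)
$k{\left(-12,-2 \right)} - 6 q{\left(-9,3 \right)} = \left(\left(- \frac{2}{3}\right) \left(-2\right) - \frac{\left(-12\right)^{2}}{6} - \left(- \frac{1}{3}\right) \left(-12\right) - - \frac{\left(-12\right)^{2}}{3}\right) - 6 \left(\left(-6\right) 3\right) = \left(\frac{4}{3} - 24 - 4 - \left(- \frac{1}{3}\right) 144\right) - -108 = \left(\frac{4}{3} - 24 - 4 + 48\right) + 108 = \frac{64}{3} + 108 = \frac{388}{3}$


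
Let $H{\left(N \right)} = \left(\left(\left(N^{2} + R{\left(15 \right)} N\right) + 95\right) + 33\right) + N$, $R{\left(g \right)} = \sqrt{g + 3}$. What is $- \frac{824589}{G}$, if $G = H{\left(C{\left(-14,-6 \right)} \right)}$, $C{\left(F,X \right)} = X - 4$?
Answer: $- \frac{89880201}{22862} - \frac{12368835 \sqrt{2}}{22862} \approx -4696.5$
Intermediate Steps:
$R{\left(g \right)} = \sqrt{3 + g}$
$C{\left(F,X \right)} = -4 + X$
$H{\left(N \right)} = 128 + N + N^{2} + 3 N \sqrt{2}$ ($H{\left(N \right)} = \left(\left(\left(N^{2} + \sqrt{3 + 15} N\right) + 95\right) + 33\right) + N = \left(\left(\left(N^{2} + \sqrt{18} N\right) + 95\right) + 33\right) + N = \left(\left(\left(N^{2} + 3 \sqrt{2} N\right) + 95\right) + 33\right) + N = \left(\left(\left(N^{2} + 3 N \sqrt{2}\right) + 95\right) + 33\right) + N = \left(\left(95 + N^{2} + 3 N \sqrt{2}\right) + 33\right) + N = \left(128 + N^{2} + 3 N \sqrt{2}\right) + N = 128 + N + N^{2} + 3 N \sqrt{2}$)
$G = 218 - 30 \sqrt{2}$ ($G = 128 - 10 + \left(-4 - 6\right)^{2} + 3 \left(-4 - 6\right) \sqrt{2} = 128 - 10 + \left(-10\right)^{2} + 3 \left(-10\right) \sqrt{2} = 128 - 10 + 100 - 30 \sqrt{2} = 218 - 30 \sqrt{2} \approx 175.57$)
$- \frac{824589}{G} = - \frac{824589}{218 - 30 \sqrt{2}}$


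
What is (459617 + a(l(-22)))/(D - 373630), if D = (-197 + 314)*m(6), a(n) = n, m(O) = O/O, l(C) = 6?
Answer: -459623/373513 ≈ -1.2305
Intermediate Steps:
m(O) = 1
D = 117 (D = (-197 + 314)*1 = 117*1 = 117)
(459617 + a(l(-22)))/(D - 373630) = (459617 + 6)/(117 - 373630) = 459623/(-373513) = 459623*(-1/373513) = -459623/373513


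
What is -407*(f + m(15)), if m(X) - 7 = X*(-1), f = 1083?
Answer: -437525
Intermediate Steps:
m(X) = 7 - X (m(X) = 7 + X*(-1) = 7 - X)
-407*(f + m(15)) = -407*(1083 + (7 - 1*15)) = -407*(1083 + (7 - 15)) = -407*(1083 - 8) = -407*1075 = -437525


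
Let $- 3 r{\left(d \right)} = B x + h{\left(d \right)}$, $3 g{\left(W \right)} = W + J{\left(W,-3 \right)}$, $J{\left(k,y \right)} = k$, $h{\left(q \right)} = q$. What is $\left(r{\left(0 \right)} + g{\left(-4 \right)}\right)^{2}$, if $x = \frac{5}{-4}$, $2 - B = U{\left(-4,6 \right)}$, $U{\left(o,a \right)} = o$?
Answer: $\frac{1}{36} \approx 0.027778$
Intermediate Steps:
$B = 6$ ($B = 2 - -4 = 2 + 4 = 6$)
$g{\left(W \right)} = \frac{2 W}{3}$ ($g{\left(W \right)} = \frac{W + W}{3} = \frac{2 W}{3}$)
$x = - \frac{5}{4}$ ($x = 5 \left(- \frac{1}{4}\right) = - \frac{5}{4} \approx -1.25$)
$r{\left(d \right)} = \frac{5}{2} - \frac{d}{3}$ ($r{\left(d \right)} = - \frac{6 \left(- \frac{5}{4}\right) + d}{3} = - \frac{- \frac{15}{2} + d}{3} = \frac{5}{2} - \frac{d}{3}$)
$\left(r{\left(0 \right)} + g{\left(-4 \right)}\right)^{2} = \left(\left(\frac{5}{2} - 0\right) + \frac{2}{3} \left(-4\right)\right)^{2} = \left(\left(\frac{5}{2} + 0\right) - \frac{8}{3}\right)^{2} = \left(\frac{5}{2} - \frac{8}{3}\right)^{2} = \left(- \frac{1}{6}\right)^{2} = \frac{1}{36}$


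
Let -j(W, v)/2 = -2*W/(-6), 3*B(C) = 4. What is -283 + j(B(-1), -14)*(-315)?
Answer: -3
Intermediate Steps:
B(C) = 4/3 (B(C) = (⅓)*4 = 4/3)
j(W, v) = -2*W/3 (j(W, v) = -2*(-2*W)/(-6) = -2*(-2*W)*(-1)/6 = -2*W/3)
-283 + j(B(-1), -14)*(-315) = -283 - ⅔*4/3*(-315) = -283 - 8/9*(-315) = -283 + 280 = -3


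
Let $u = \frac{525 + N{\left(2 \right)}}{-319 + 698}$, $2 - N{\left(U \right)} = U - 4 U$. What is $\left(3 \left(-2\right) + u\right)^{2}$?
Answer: $\frac{3031081}{143641} \approx 21.102$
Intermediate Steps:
$N{\left(U \right)} = 2 + 3 U$ ($N{\left(U \right)} = 2 - \left(U - 4 U\right) = 2 - - 3 U = 2 + 3 U$)
$u = \frac{533}{379}$ ($u = \frac{525 + \left(2 + 3 \cdot 2\right)}{-319 + 698} = \frac{525 + \left(2 + 6\right)}{379} = \left(525 + 8\right) \frac{1}{379} = 533 \cdot \frac{1}{379} = \frac{533}{379} \approx 1.4063$)
$\left(3 \left(-2\right) + u\right)^{2} = \left(3 \left(-2\right) + \frac{533}{379}\right)^{2} = \left(-6 + \frac{533}{379}\right)^{2} = \left(- \frac{1741}{379}\right)^{2} = \frac{3031081}{143641}$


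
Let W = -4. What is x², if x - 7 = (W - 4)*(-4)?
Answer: 1521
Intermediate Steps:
x = 39 (x = 7 + (-4 - 4)*(-4) = 7 - 8*(-4) = 7 + 32 = 39)
x² = 39² = 1521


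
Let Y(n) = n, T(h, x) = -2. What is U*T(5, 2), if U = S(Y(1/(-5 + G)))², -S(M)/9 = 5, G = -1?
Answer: -4050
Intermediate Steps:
S(M) = -45 (S(M) = -9*5 = -45)
U = 2025 (U = (-45)² = 2025)
U*T(5, 2) = 2025*(-2) = -4050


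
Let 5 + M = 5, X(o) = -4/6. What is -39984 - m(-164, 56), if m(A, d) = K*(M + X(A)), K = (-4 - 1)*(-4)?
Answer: -119912/3 ≈ -39971.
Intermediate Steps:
X(o) = -⅔ (X(o) = -4*⅙ = -⅔)
M = 0 (M = -5 + 5 = 0)
K = 20 (K = -5*(-4) = 20)
m(A, d) = -40/3 (m(A, d) = 20*(0 - ⅔) = 20*(-⅔) = -40/3)
-39984 - m(-164, 56) = -39984 - 1*(-40/3) = -39984 + 40/3 = -119912/3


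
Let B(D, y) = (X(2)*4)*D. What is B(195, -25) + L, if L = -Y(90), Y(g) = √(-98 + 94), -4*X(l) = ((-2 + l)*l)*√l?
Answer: -2*I ≈ -2.0*I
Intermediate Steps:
X(l) = -l^(3/2)*(-2 + l)/4 (X(l) = -(-2 + l)*l*√l/4 = -l*(-2 + l)*√l/4 = -l^(3/2)*(-2 + l)/4)
Y(g) = 2*I (Y(g) = √(-4) = 2*I)
B(D, y) = 0 (B(D, y) = ((2^(3/2)*(2 - 1*2)/4)*4)*D = (((2*√2)*(2 - 2)/4)*4)*D = (((¼)*(2*√2)*0)*4)*D = (0*4)*D = 0*D = 0)
L = -2*I ≈ -2.0*I
B(195, -25) + L = 0 - 2*I = -2*I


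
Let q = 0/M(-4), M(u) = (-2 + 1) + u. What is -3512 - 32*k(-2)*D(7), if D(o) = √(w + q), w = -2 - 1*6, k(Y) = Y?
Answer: -3512 + 128*I*√2 ≈ -3512.0 + 181.02*I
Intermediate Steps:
M(u) = -1 + u
w = -8 (w = -2 - 6 = -8)
q = 0 (q = 0/(-1 - 4) = 0/(-5) = 0*(-⅕) = 0)
D(o) = 2*I*√2 (D(o) = √(-8 + 0) = √(-8) = 2*I*√2)
-3512 - 32*k(-2)*D(7) = -3512 - 32*(-2)*2*I*√2 = -3512 - (-64)*2*I*√2 = -3512 - (-128)*I*√2 = -3512 + 128*I*√2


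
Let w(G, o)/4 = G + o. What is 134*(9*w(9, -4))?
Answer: 24120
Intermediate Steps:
w(G, o) = 4*G + 4*o (w(G, o) = 4*(G + o) = 4*G + 4*o)
134*(9*w(9, -4)) = 134*(9*(4*9 + 4*(-4))) = 134*(9*(36 - 16)) = 134*(9*20) = 134*180 = 24120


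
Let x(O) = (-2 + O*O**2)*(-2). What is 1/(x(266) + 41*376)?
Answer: -1/37626772 ≈ -2.6577e-8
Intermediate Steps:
x(O) = 4 - 2*O**3 (x(O) = (-2 + O**3)*(-2) = 4 - 2*O**3)
1/(x(266) + 41*376) = 1/((4 - 2*266**3) + 41*376) = 1/((4 - 2*18821096) + 15416) = 1/((4 - 37642192) + 15416) = 1/(-37642188 + 15416) = 1/(-37626772) = -1/37626772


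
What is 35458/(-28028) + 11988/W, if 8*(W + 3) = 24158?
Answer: 41642135/15373358 ≈ 2.7087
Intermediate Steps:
W = 12067/4 (W = -3 + (⅛)*24158 = -3 + 12079/4 = 12067/4 ≈ 3016.8)
35458/(-28028) + 11988/W = 35458/(-28028) + 11988/(12067/4) = 35458*(-1/28028) + 11988*(4/12067) = -17729/14014 + 47952/12067 = 41642135/15373358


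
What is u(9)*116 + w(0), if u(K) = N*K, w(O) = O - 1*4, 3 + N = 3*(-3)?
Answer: -12532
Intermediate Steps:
N = -12 (N = -3 + 3*(-3) = -3 - 9 = -12)
w(O) = -4 + O (w(O) = O - 4 = -4 + O)
u(K) = -12*K
u(9)*116 + w(0) = -12*9*116 + (-4 + 0) = -108*116 - 4 = -12528 - 4 = -12532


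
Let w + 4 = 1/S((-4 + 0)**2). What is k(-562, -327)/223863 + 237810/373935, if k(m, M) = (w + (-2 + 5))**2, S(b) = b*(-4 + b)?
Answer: 130835816644577/205726214320128 ≈ 0.63597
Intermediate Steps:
w = -767/192 (w = -4 + 1/((-4 + 0)**2*(-4 + (-4 + 0)**2)) = -4 + 1/((-4)**2*(-4 + (-4)**2)) = -4 + 1/(16*(-4 + 16)) = -4 + 1/(16*12) = -4 + 1/192 = -767/192 ≈ -3.9948)
k(m, M) = 36481/36864 (k(m, M) = (-767/192 + (-2 + 5))**2 = (-767/192 + 3)**2 = (-191/192)**2 = 36481/36864)
k(-562, -327)/223863 + 237810/373935 = (36481/36864)/223863 + 237810/373935 = (36481/36864)*(1/223863) + 237810*(1/373935) = 36481/8252485632 + 15854/24929 = 130835816644577/205726214320128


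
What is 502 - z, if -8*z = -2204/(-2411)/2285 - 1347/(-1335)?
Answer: 1969591984719/3922504120 ≈ 502.13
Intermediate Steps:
z = -494916479/3922504120 (z = -(-2204/(-2411)/2285 - 1347/(-1335))/8 = -(-2204*(-1/2411)*(1/2285) - 1347*(-1/1335))/8 = -((2204/2411)*(1/2285) + 449/445)/8 = -(2204/5509135 + 449/445)/8 = -1/8*494916479/490313015 = -494916479/3922504120 ≈ -0.12617)
502 - z = 502 - 1*(-494916479/3922504120) = 502 + 494916479/3922504120 = 1969591984719/3922504120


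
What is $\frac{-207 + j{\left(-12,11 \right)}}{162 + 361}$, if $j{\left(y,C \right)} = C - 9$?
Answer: $- \frac{205}{523} \approx -0.39197$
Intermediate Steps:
$j{\left(y,C \right)} = -9 + C$
$\frac{-207 + j{\left(-12,11 \right)}}{162 + 361} = \frac{-207 + \left(-9 + 11\right)}{162 + 361} = \frac{-207 + 2}{523} = \left(-205\right) \frac{1}{523} = - \frac{205}{523}$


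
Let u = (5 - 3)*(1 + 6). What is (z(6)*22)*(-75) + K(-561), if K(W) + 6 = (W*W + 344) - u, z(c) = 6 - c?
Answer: 315045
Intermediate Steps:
u = 14 (u = 2*7 = 14)
K(W) = 324 + W**2 (K(W) = -6 + ((W*W + 344) - 1*14) = -6 + ((W**2 + 344) - 14) = -6 + ((344 + W**2) - 14) = -6 + (330 + W**2) = 324 + W**2)
(z(6)*22)*(-75) + K(-561) = ((6 - 1*6)*22)*(-75) + (324 + (-561)**2) = ((6 - 6)*22)*(-75) + (324 + 314721) = (0*22)*(-75) + 315045 = 0*(-75) + 315045 = 0 + 315045 = 315045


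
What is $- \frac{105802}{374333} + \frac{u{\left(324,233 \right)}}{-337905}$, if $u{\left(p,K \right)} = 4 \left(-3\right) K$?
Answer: $- \frac{11568129914}{42162997455} \approx -0.27437$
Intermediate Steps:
$u{\left(p,K \right)} = - 12 K$
$- \frac{105802}{374333} + \frac{u{\left(324,233 \right)}}{-337905} = - \frac{105802}{374333} + \frac{\left(-12\right) 233}{-337905} = \left(-105802\right) \frac{1}{374333} - - \frac{932}{112635} = - \frac{105802}{374333} + \frac{932}{112635} = - \frac{11568129914}{42162997455}$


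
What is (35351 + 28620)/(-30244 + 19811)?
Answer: -63971/10433 ≈ -6.1316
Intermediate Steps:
(35351 + 28620)/(-30244 + 19811) = 63971/(-10433) = 63971*(-1/10433) = -63971/10433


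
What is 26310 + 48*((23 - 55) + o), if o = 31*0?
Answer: 24774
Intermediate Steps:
o = 0
26310 + 48*((23 - 55) + o) = 26310 + 48*((23 - 55) + 0) = 26310 + 48*(-32 + 0) = 26310 + 48*(-32) = 26310 - 1536 = 24774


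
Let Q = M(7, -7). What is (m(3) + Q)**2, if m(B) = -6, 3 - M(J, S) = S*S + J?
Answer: 3481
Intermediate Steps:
M(J, S) = 3 - J - S**2 (M(J, S) = 3 - (S*S + J) = 3 - (S**2 + J) = 3 - (J + S**2) = 3 + (-J - S**2) = 3 - J - S**2)
Q = -53 (Q = 3 - 1*7 - 1*(-7)**2 = 3 - 7 - 1*49 = 3 - 7 - 49 = -53)
(m(3) + Q)**2 = (-6 - 53)**2 = (-59)**2 = 3481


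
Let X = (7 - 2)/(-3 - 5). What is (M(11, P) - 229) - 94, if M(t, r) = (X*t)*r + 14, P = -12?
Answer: -453/2 ≈ -226.50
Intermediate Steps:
X = -5/8 (X = 5/(-8) = 5*(-⅛) = -5/8 ≈ -0.62500)
M(t, r) = 14 - 5*r*t/8 (M(t, r) = (-5*t/8)*r + 14 = -5*r*t/8 + 14 = 14 - 5*r*t/8)
(M(11, P) - 229) - 94 = ((14 - 5/8*(-12)*11) - 229) - 94 = ((14 + 165/2) - 229) - 94 = (193/2 - 229) - 94 = -265/2 - 94 = -453/2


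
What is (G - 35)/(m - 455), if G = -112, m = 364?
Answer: 21/13 ≈ 1.6154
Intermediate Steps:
(G - 35)/(m - 455) = (-112 - 35)/(364 - 455) = -147/(-91) = -147*(-1/91) = 21/13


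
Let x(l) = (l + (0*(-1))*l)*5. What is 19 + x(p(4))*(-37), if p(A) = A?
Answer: -721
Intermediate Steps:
x(l) = 5*l (x(l) = (l + 0*l)*5 = (l + 0)*5 = l*5 = 5*l)
19 + x(p(4))*(-37) = 19 + (5*4)*(-37) = 19 + 20*(-37) = 19 - 740 = -721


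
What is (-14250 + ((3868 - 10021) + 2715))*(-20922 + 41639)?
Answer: -366442296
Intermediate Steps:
(-14250 + ((3868 - 10021) + 2715))*(-20922 + 41639) = (-14250 + (-6153 + 2715))*20717 = (-14250 - 3438)*20717 = -17688*20717 = -366442296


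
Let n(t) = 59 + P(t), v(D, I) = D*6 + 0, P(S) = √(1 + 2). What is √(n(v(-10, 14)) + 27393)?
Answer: √(27452 + √3) ≈ 165.69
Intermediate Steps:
P(S) = √3
v(D, I) = 6*D (v(D, I) = 6*D + 0 = 6*D)
n(t) = 59 + √3
√(n(v(-10, 14)) + 27393) = √((59 + √3) + 27393) = √(27452 + √3)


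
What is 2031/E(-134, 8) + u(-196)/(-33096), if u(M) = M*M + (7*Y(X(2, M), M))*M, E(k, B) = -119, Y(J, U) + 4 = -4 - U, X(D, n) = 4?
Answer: -733841/70329 ≈ -10.434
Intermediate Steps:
Y(J, U) = -8 - U (Y(J, U) = -4 + (-4 - U) = -8 - U)
u(M) = M² + M*(-56 - 7*M) (u(M) = M*M + (7*(-8 - M))*M = M² + (-56 - 7*M)*M = M² + M*(-56 - 7*M))
2031/E(-134, 8) + u(-196)/(-33096) = 2031/(-119) + (2*(-196)*(-28 - 3*(-196)))/(-33096) = 2031*(-1/119) + (2*(-196)*(-28 + 588))*(-1/33096) = -2031/119 + (2*(-196)*560)*(-1/33096) = -2031/119 - 219520*(-1/33096) = -2031/119 + 3920/591 = -733841/70329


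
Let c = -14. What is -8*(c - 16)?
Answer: 240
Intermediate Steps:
-8*(c - 16) = -8*(-14 - 16) = -8*(-30) = -1*(-240) = 240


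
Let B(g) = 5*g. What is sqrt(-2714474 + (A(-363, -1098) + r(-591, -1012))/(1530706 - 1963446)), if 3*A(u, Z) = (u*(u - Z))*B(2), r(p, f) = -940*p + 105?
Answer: I*sqrt(5083228639111007)/43274 ≈ 1647.6*I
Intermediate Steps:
r(p, f) = 105 - 940*p
A(u, Z) = 10*u*(u - Z)/3 (A(u, Z) = ((u*(u - Z))*(5*2))/3 = ((u*(u - Z))*10)/3 = (10*u*(u - Z))/3 = 10*u*(u - Z)/3)
sqrt(-2714474 + (A(-363, -1098) + r(-591, -1012))/(1530706 - 1963446)) = sqrt(-2714474 + ((10/3)*(-363)*(-363 - 1*(-1098)) + (105 - 940*(-591)))/(1530706 - 1963446)) = sqrt(-2714474 + ((10/3)*(-363)*(-363 + 1098) + (105 + 555540))/(-432740)) = sqrt(-2714474 + ((10/3)*(-363)*735 + 555645)*(-1/432740)) = sqrt(-2714474 + (-889350 + 555645)*(-1/432740)) = sqrt(-2714474 - 333705*(-1/432740)) = sqrt(-2714474 + 66741/86548) = sqrt(-234932229011/86548) = I*sqrt(5083228639111007)/43274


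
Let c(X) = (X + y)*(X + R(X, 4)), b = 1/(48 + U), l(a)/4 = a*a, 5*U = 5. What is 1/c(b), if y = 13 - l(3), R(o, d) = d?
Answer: -2401/221822 ≈ -0.010824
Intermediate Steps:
U = 1 (U = (⅕)*5 = 1)
l(a) = 4*a² (l(a) = 4*(a*a) = 4*a²)
y = -23 (y = 13 - 4*3² = 13 - 4*9 = 13 - 1*36 = 13 - 36 = -23)
b = 1/49 (b = 1/(48 + 1) = 1/49 ≈ 0.020408)
c(X) = (-23 + X)*(4 + X) (c(X) = (X - 23)*(X + 4) = (-23 + X)*(4 + X))
1/c(b) = 1/(-92 + (1/49)² - 19*1/49) = 1/(-92 + 1/2401 - 19/49) = 1/(-221822/2401) = -2401/221822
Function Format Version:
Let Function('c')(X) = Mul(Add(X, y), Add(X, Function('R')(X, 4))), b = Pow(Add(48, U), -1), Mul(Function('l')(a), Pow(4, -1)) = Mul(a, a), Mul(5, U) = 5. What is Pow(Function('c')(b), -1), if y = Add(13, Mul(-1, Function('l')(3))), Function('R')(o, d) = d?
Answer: Rational(-2401, 221822) ≈ -0.010824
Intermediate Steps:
U = 1 (U = Mul(Rational(1, 5), 5) = 1)
Function('l')(a) = Mul(4, Pow(a, 2)) (Function('l')(a) = Mul(4, Mul(a, a)) = Mul(4, Pow(a, 2)))
y = -23 (y = Add(13, Mul(-1, Mul(4, Pow(3, 2)))) = Add(13, Mul(-1, Mul(4, 9))) = Add(13, Mul(-1, 36)) = Add(13, -36) = -23)
b = Rational(1, 49) (b = Pow(Add(48, 1), -1) = Pow(49, -1) = Rational(1, 49) ≈ 0.020408)
Function('c')(X) = Mul(Add(-23, X), Add(4, X)) (Function('c')(X) = Mul(Add(X, -23), Add(X, 4)) = Mul(Add(-23, X), Add(4, X)))
Pow(Function('c')(b), -1) = Pow(Add(-92, Pow(Rational(1, 49), 2), Mul(-19, Rational(1, 49))), -1) = Pow(Add(-92, Rational(1, 2401), Rational(-19, 49)), -1) = Pow(Rational(-221822, 2401), -1) = Rational(-2401, 221822)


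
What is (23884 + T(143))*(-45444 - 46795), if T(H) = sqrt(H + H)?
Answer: -2203036276 - 92239*sqrt(286) ≈ -2.2046e+9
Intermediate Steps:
T(H) = sqrt(2)*sqrt(H) (T(H) = sqrt(2*H) = sqrt(2)*sqrt(H))
(23884 + T(143))*(-45444 - 46795) = (23884 + sqrt(2)*sqrt(143))*(-45444 - 46795) = (23884 + sqrt(286))*(-92239) = -2203036276 - 92239*sqrt(286)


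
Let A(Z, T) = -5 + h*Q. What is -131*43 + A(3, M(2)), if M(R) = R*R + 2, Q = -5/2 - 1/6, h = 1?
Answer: -16922/3 ≈ -5640.7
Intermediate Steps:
Q = -8/3 (Q = -5*½ - 1*⅙ = -5/2 - ⅙ = -8/3 ≈ -2.6667)
M(R) = 2 + R² (M(R) = R² + 2 = 2 + R²)
A(Z, T) = -23/3 (A(Z, T) = -5 + 1*(-8/3) = -5 - 8/3 = -23/3)
-131*43 + A(3, M(2)) = -131*43 - 23/3 = -5633 - 23/3 = -16922/3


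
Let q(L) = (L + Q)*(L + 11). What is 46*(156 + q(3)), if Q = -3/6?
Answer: 8786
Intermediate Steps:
Q = -½ (Q = -3*⅙ = -½ ≈ -0.50000)
q(L) = (11 + L)*(-½ + L) (q(L) = (L - ½)*(L + 11) = (-½ + L)*(11 + L) = (11 + L)*(-½ + L))
46*(156 + q(3)) = 46*(156 + (-11/2 + 3² + (21/2)*3)) = 46*(156 + (-11/2 + 9 + 63/2)) = 46*(156 + 35) = 46*191 = 8786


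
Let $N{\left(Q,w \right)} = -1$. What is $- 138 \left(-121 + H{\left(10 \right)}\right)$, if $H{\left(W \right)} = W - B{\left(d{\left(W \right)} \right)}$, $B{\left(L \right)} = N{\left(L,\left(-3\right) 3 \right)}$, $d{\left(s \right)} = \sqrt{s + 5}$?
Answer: $15180$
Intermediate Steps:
$d{\left(s \right)} = \sqrt{5 + s}$
$B{\left(L \right)} = -1$
$H{\left(W \right)} = 1 + W$ ($H{\left(W \right)} = W - -1 = W + 1 = 1 + W$)
$- 138 \left(-121 + H{\left(10 \right)}\right) = - 138 \left(-121 + \left(1 + 10\right)\right) = - 138 \left(-121 + 11\right) = \left(-138\right) \left(-110\right) = 15180$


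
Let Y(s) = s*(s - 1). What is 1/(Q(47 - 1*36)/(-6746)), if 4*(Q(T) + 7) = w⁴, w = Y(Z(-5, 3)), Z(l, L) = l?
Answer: -6746/202493 ≈ -0.033315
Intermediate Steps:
Y(s) = s*(-1 + s)
w = 30 (w = -5*(-1 - 5) = -5*(-6) = 30)
Q(T) = 202493 (Q(T) = -7 + (¼)*30⁴ = -7 + (¼)*810000 = -7 + 202500 = 202493)
1/(Q(47 - 1*36)/(-6746)) = 1/(202493/(-6746)) = 1/(202493*(-1/6746)) = 1/(-202493/6746) = -6746/202493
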